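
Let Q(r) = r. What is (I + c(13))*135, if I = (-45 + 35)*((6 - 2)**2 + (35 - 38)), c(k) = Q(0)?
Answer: -17550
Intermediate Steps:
c(k) = 0
I = -130 (I = -10*(4**2 - 3) = -10*(16 - 3) = -10*13 = -130)
(I + c(13))*135 = (-130 + 0)*135 = -130*135 = -17550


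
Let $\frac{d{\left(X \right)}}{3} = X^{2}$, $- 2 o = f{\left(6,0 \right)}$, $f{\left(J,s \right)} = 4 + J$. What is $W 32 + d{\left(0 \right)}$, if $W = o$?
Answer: $-160$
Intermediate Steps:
$o = -5$ ($o = - \frac{4 + 6}{2} = \left(- \frac{1}{2}\right) 10 = -5$)
$d{\left(X \right)} = 3 X^{2}$
$W = -5$
$W 32 + d{\left(0 \right)} = \left(-5\right) 32 + 3 \cdot 0^{2} = -160 + 3 \cdot 0 = -160 + 0 = -160$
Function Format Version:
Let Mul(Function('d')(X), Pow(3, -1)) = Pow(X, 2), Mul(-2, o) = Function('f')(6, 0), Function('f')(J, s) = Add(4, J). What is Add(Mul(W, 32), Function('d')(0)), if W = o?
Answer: -160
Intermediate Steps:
o = -5 (o = Mul(Rational(-1, 2), Add(4, 6)) = Mul(Rational(-1, 2), 10) = -5)
Function('d')(X) = Mul(3, Pow(X, 2))
W = -5
Add(Mul(W, 32), Function('d')(0)) = Add(Mul(-5, 32), Mul(3, Pow(0, 2))) = Add(-160, Mul(3, 0)) = Add(-160, 0) = -160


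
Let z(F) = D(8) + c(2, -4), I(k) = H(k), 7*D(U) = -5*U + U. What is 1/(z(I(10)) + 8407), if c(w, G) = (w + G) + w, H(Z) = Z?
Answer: 7/58817 ≈ 0.00011901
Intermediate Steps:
D(U) = -4*U/7 (D(U) = (-5*U + U)/7 = (-4*U)/7 = -4*U/7)
I(k) = k
c(w, G) = G + 2*w (c(w, G) = (G + w) + w = G + 2*w)
z(F) = -32/7 (z(F) = -4/7*8 + (-4 + 2*2) = -32/7 + (-4 + 4) = -32/7 + 0 = -32/7)
1/(z(I(10)) + 8407) = 1/(-32/7 + 8407) = 1/(58817/7) = 7/58817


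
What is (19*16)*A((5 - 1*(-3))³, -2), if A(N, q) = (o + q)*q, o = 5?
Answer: -1824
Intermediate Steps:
A(N, q) = q*(5 + q) (A(N, q) = (5 + q)*q = q*(5 + q))
(19*16)*A((5 - 1*(-3))³, -2) = (19*16)*(-2*(5 - 2)) = 304*(-2*3) = 304*(-6) = -1824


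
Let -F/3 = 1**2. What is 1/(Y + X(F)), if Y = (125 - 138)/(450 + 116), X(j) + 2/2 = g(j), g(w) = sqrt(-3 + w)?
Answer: -109238/752459 - 320356*I*sqrt(6)/2257377 ≈ -0.14517 - 0.34762*I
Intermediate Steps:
F = -3 (F = -3*1**2 = -3*1 = -3)
X(j) = -1 + sqrt(-3 + j)
Y = -13/566 ≈ -0.022968
1/(Y + X(F)) = 1/(-13/566 + (-1 + sqrt(-3 - 3))) = 1/(-13/566 + (-1 + sqrt(-6))) = 1/(-13/566 + (-1 + I*sqrt(6))) = 1/(-579/566 + I*sqrt(6))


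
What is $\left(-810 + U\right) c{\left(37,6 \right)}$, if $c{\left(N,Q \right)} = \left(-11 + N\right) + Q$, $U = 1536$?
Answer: $23232$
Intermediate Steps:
$c{\left(N,Q \right)} = -11 + N + Q$
$\left(-810 + U\right) c{\left(37,6 \right)} = \left(-810 + 1536\right) \left(-11 + 37 + 6\right) = 726 \cdot 32 = 23232$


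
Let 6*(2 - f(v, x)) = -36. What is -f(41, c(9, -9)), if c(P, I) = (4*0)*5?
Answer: -8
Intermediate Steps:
c(P, I) = 0 (c(P, I) = 0*5 = 0)
f(v, x) = 8 (f(v, x) = 2 - ⅙*(-36) = 2 + 6 = 8)
-f(41, c(9, -9)) = -1*8 = -8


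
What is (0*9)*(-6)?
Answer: 0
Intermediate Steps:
(0*9)*(-6) = 0*(-6) = 0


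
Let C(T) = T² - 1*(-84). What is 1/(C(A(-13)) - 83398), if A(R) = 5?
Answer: -1/83289 ≈ -1.2006e-5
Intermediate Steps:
C(T) = 84 + T² (C(T) = T² + 84 = 84 + T²)
1/(C(A(-13)) - 83398) = 1/((84 + 5²) - 83398) = 1/((84 + 25) - 83398) = 1/(109 - 83398) = 1/(-83289) = -1/83289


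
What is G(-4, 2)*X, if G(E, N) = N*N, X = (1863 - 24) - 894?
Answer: 3780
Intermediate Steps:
X = 945 (X = 1839 - 894 = 945)
G(E, N) = N²
G(-4, 2)*X = 2²*945 = 4*945 = 3780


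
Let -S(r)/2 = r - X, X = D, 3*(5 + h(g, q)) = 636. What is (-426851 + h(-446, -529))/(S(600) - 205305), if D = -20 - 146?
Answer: 426644/206837 ≈ 2.0627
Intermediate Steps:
h(g, q) = 207 (h(g, q) = -5 + (1/3)*636 = -5 + 212 = 207)
D = -166
X = -166
S(r) = -332 - 2*r (S(r) = -2*(r - 1*(-166)) = -2*(r + 166) = -2*(166 + r) = -332 - 2*r)
(-426851 + h(-446, -529))/(S(600) - 205305) = (-426851 + 207)/((-332 - 2*600) - 205305) = -426644/((-332 - 1200) - 205305) = -426644/(-1532 - 205305) = -426644/(-206837) = -426644*(-1/206837) = 426644/206837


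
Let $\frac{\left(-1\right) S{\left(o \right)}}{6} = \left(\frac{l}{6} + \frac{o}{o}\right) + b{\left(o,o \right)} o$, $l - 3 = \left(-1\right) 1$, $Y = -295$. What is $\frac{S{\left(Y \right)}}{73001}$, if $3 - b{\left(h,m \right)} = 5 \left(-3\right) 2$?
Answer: $\frac{58402}{73001} \approx 0.80002$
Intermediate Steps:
$b{\left(h,m \right)} = 33$ ($b{\left(h,m \right)} = 3 - 5 \left(-3\right) 2 = 3 - \left(-15\right) 2 = 3 - -30 = 3 + 30 = 33$)
$l = 2$ ($l = 3 - 1 = 2$)
$S{\left(o \right)} = -8 - 198 o$ ($S{\left(o \right)} = - 6 \left(\left(\frac{2}{6} + \frac{o}{o}\right) + 33 o\right) = - 6 \left(\left(2 \cdot \frac{1}{6} + 1\right) + 33 o\right) = - 6 \left(\left(\frac{1}{3} + 1\right) + 33 o\right) = - 6 \left(\frac{4}{3} + 33 o\right) = -8 - 198 o$)
$\frac{S{\left(Y \right)}}{73001} = \frac{-8 - -58410}{73001} = \left(-8 + 58410\right) \frac{1}{73001} = 58402 \cdot \frac{1}{73001} = \frac{58402}{73001}$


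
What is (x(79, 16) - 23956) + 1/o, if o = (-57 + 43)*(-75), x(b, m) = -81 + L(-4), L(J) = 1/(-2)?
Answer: -12619687/525 ≈ -24038.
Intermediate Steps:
L(J) = -1/2
x(b, m) = -163/2 (x(b, m) = -81 - 1/2 = -163/2)
o = 1050 (o = -14*(-75) = 1050)
(x(79, 16) - 23956) + 1/o = (-163/2 - 23956) + 1/1050 = -48075/2 + 1/1050 = -12619687/525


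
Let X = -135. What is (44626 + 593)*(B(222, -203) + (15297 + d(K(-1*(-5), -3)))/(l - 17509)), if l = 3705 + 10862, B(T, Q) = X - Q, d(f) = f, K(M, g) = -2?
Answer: 8354707659/2942 ≈ 2.8398e+6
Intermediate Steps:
B(T, Q) = -135 - Q
l = 14567
(44626 + 593)*(B(222, -203) + (15297 + d(K(-1*(-5), -3)))/(l - 17509)) = (44626 + 593)*((-135 - 1*(-203)) + (15297 - 2)/(14567 - 17509)) = 45219*((-135 + 203) + 15295/(-2942)) = 45219*(68 + 15295*(-1/2942)) = 45219*(68 - 15295/2942) = 45219*(184761/2942) = 8354707659/2942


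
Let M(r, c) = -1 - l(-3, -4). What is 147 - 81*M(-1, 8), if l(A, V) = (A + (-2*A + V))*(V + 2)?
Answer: 390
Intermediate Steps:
l(A, V) = (2 + V)*(V - A) (l(A, V) = (A + (V - 2*A))*(2 + V) = (V - A)*(2 + V) = (2 + V)*(V - A))
M(r, c) = -3 (M(r, c) = -1 - ((-4)² - 2*(-3) + 2*(-4) - 1*(-3)*(-4)) = -1 - (16 + 6 - 8 - 12) = -1 - 1*2 = -1 - 2 = -3)
147 - 81*M(-1, 8) = 147 - 81*(-3) = 147 + 243 = 390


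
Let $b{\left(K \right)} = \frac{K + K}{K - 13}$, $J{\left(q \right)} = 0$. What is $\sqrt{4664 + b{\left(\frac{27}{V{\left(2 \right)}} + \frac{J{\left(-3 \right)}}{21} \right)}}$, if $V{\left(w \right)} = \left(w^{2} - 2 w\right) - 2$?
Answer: $\frac{\sqrt{13104038}}{53} \approx 68.301$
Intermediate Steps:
$V{\left(w \right)} = -2 + w^{2} - 2 w$
$b{\left(K \right)} = \frac{2 K}{-13 + K}$
$\sqrt{4664 + b{\left(\frac{27}{V{\left(2 \right)}} + \frac{J{\left(-3 \right)}}{21} \right)}} = \sqrt{4664 + \frac{2 \left(\frac{27}{-2 + 2^{2} - 4} + \frac{0}{21}\right)}{-13 + \left(\frac{27}{-2 + 2^{2} - 4} + \frac{0}{21}\right)}} = \sqrt{4664 + \frac{2 \left(\frac{27}{-2 + 4 - 4} + 0 \cdot \frac{1}{21}\right)}{-13 + \left(\frac{27}{-2 + 4 - 4} + 0 \cdot \frac{1}{21}\right)}} = \sqrt{4664 + \frac{2 \left(\frac{27}{-2} + 0\right)}{-13 + \left(\frac{27}{-2} + 0\right)}} = \sqrt{4664 + \frac{2 \left(27 \left(- \frac{1}{2}\right) + 0\right)}{-13 + \left(27 \left(- \frac{1}{2}\right) + 0\right)}} = \sqrt{4664 + \frac{2 \left(- \frac{27}{2} + 0\right)}{-13 + \left(- \frac{27}{2} + 0\right)}} = \sqrt{4664 + 2 \left(- \frac{27}{2}\right) \frac{1}{-13 - \frac{27}{2}}} = \sqrt{4664 + 2 \left(- \frac{27}{2}\right) \frac{1}{- \frac{53}{2}}} = \sqrt{4664 + 2 \left(- \frac{27}{2}\right) \left(- \frac{2}{53}\right)} = \sqrt{4664 + \frac{54}{53}} = \sqrt{\frac{247246}{53}} = \frac{\sqrt{13104038}}{53}$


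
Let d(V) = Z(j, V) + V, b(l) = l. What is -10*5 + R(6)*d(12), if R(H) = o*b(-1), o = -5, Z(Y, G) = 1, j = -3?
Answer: 15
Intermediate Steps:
d(V) = 1 + V
R(H) = 5 (R(H) = -5*(-1) = 5)
-10*5 + R(6)*d(12) = -10*5 + 5*(1 + 12) = -50 + 5*13 = -50 + 65 = 15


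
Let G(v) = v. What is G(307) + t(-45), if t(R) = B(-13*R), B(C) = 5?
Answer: 312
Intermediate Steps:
t(R) = 5
G(307) + t(-45) = 307 + 5 = 312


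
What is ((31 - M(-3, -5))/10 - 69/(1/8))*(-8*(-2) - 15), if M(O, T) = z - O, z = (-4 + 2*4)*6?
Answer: -2758/5 ≈ -551.60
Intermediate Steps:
z = 24 (z = (-4 + 8)*6 = 4*6 = 24)
M(O, T) = 24 - O
((31 - M(-3, -5))/10 - 69/(1/8))*(-8*(-2) - 15) = ((31 - (24 - 1*(-3)))/10 - 69/(1/8))*(-8*(-2) - 15) = ((31 - (24 + 3))*(⅒) - 69/⅛)*(16 - 15) = ((31 - 1*27)*(⅒) - 69*8)*1 = ((31 - 27)*(⅒) - 552)*1 = (4*(⅒) - 552)*1 = (⅖ - 552)*1 = -2758/5*1 = -2758/5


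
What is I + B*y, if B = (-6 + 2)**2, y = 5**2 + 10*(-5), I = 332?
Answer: -68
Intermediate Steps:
y = -25 (y = 25 - 50 = -25)
B = 16 (B = (-4)**2 = 16)
I + B*y = 332 + 16*(-25) = 332 - 400 = -68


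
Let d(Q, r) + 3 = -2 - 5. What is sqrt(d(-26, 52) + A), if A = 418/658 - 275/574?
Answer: I*sqrt(7164466526)/26978 ≈ 3.1375*I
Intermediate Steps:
d(Q, r) = -10 (d(Q, r) = -3 + (-2 - 5) = -3 - 7 = -10)
A = 4213/26978 (A = 418*(1/658) - 275*1/574 = 209/329 - 275/574 = 4213/26978 ≈ 0.15616)
sqrt(d(-26, 52) + A) = sqrt(-10 + 4213/26978) = sqrt(-265567/26978) = I*sqrt(7164466526)/26978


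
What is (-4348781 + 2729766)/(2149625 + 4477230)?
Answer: -323803/1325371 ≈ -0.24431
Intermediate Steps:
(-4348781 + 2729766)/(2149625 + 4477230) = -1619015/6626855 = -1619015*1/6626855 = -323803/1325371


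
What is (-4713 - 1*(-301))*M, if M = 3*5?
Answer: -66180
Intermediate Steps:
M = 15
(-4713 - 1*(-301))*M = (-4713 - 1*(-301))*15 = (-4713 + 301)*15 = -4412*15 = -66180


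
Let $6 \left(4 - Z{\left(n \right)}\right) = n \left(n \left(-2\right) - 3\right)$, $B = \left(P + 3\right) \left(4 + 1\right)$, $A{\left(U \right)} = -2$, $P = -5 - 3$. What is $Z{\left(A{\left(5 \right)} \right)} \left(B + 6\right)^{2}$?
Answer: $\frac{4693}{3} \approx 1564.3$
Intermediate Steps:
$P = -8$
$B = -25$ ($B = \left(-8 + 3\right) \left(4 + 1\right) = \left(-5\right) 5 = -25$)
$Z{\left(n \right)} = 4 - \frac{n \left(-3 - 2 n\right)}{6}$ ($Z{\left(n \right)} = 4 - \frac{n \left(n \left(-2\right) - 3\right)}{6} = 4 - \frac{n \left(- 2 n - 3\right)}{6} = 4 - \frac{n \left(-3 - 2 n\right)}{6}$)
$Z{\left(A{\left(5 \right)} \right)} \left(B + 6\right)^{2} = \left(4 + \frac{1}{2} \left(-2\right) + \frac{\left(-2\right)^{2}}{3}\right) \left(-25 + 6\right)^{2} = \left(4 - 1 + \frac{1}{3} \cdot 4\right) \left(-19\right)^{2} = \left(4 - 1 + \frac{4}{3}\right) 361 = \frac{13}{3} \cdot 361 = \frac{4693}{3}$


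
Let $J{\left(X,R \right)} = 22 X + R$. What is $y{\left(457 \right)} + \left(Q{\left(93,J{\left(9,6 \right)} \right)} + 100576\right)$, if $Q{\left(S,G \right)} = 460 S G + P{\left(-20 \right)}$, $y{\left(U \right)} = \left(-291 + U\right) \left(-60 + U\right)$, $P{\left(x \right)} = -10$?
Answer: $8893588$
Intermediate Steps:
$J{\left(X,R \right)} = R + 22 X$
$Q{\left(S,G \right)} = -10 + 460 G S$ ($Q{\left(S,G \right)} = 460 S G - 10 = 460 G S - 10 = -10 + 460 G S$)
$y{\left(457 \right)} + \left(Q{\left(93,J{\left(9,6 \right)} \right)} + 100576\right) = \left(17460 + 457^{2} - 160407\right) - \left(-100566 - 460 \left(6 + 22 \cdot 9\right) 93\right) = \left(17460 + 208849 - 160407\right) - \left(-100566 - 460 \left(6 + 198\right) 93\right) = 65902 + \left(\left(-10 + 460 \cdot 204 \cdot 93\right) + 100576\right) = 65902 + \left(\left(-10 + 8727120\right) + 100576\right) = 65902 + \left(8727110 + 100576\right) = 65902 + 8827686 = 8893588$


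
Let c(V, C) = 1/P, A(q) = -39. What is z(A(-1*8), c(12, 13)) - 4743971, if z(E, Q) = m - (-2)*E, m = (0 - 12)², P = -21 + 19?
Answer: -4743905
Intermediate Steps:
P = -2
m = 144 (m = (-12)² = 144)
c(V, C) = -½ (c(V, C) = 1/(-2) = -½)
z(E, Q) = 144 + 2*E (z(E, Q) = 144 - (-2)*E = 144 + 2*E)
z(A(-1*8), c(12, 13)) - 4743971 = (144 + 2*(-39)) - 4743971 = (144 - 78) - 4743971 = 66 - 4743971 = -4743905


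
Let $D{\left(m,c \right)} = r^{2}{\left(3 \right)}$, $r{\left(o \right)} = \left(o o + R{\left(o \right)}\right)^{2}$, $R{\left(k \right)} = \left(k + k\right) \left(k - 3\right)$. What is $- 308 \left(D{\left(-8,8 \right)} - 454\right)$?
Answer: $-1880956$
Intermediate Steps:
$R{\left(k \right)} = 2 k \left(-3 + k\right)$
$r{\left(o \right)} = \left(o^{2} + 2 o \left(-3 + o\right)\right)^{2}$ ($r{\left(o \right)} = \left(o o + 2 o \left(-3 + o\right)\right)^{2} = \left(o^{2} + 2 o \left(-3 + o\right)\right)^{2}$)
$D{\left(m,c \right)} = 6561$ ($D{\left(m,c \right)} = \left(9 \cdot 3^{2} \left(-2 + 3\right)^{2}\right)^{2} = \left(9 \cdot 9 \cdot 1^{2}\right)^{2} = \left(9 \cdot 9 \cdot 1\right)^{2} = 81^{2} = 6561$)
$- 308 \left(D{\left(-8,8 \right)} - 454\right) = - 308 \left(6561 - 454\right) = \left(-308\right) 6107 = -1880956$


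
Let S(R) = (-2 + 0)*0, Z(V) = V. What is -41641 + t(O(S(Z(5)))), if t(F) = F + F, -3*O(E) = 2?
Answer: -124927/3 ≈ -41642.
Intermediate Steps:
S(R) = 0 (S(R) = -2*0 = 0)
O(E) = -2/3 (O(E) = -1/3*2 = -2/3)
t(F) = 2*F
-41641 + t(O(S(Z(5)))) = -41641 + 2*(-2/3) = -41641 - 4/3 = -124927/3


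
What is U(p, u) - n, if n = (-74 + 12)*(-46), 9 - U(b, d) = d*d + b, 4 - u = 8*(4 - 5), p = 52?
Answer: -3039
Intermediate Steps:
u = 12 (u = 4 - 8*(4 - 5) = 4 - 8*(-1) = 4 - 1*(-8) = 4 + 8 = 12)
U(b, d) = 9 - b - d² (U(b, d) = 9 - (d*d + b) = 9 - (d² + b) = 9 - (b + d²) = 9 + (-b - d²) = 9 - b - d²)
n = 2852 (n = -62*(-46) = 2852)
U(p, u) - n = (9 - 1*52 - 1*12²) - 1*2852 = (9 - 52 - 1*144) - 2852 = (9 - 52 - 144) - 2852 = -187 - 2852 = -3039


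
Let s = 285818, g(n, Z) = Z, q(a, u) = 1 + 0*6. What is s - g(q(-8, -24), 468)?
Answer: 285350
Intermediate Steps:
q(a, u) = 1 (q(a, u) = 1 + 0 = 1)
s - g(q(-8, -24), 468) = 285818 - 1*468 = 285818 - 468 = 285350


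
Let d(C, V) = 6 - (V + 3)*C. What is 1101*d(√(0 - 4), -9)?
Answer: 6606 + 13212*I ≈ 6606.0 + 13212.0*I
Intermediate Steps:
d(C, V) = 6 - C*(3 + V) (d(C, V) = 6 - (3 + V)*C = 6 - C*(3 + V))
1101*d(√(0 - 4), -9) = 1101*(6 - 3*√(0 - 4) - 1*√(0 - 4)*(-9)) = 1101*(6 - 6*I - 1*√(-4)*(-9)) = 1101*(6 - 6*I - 1*2*I*(-9)) = 1101*(6 - 6*I + 18*I) = 1101*(6 + 12*I) = 6606 + 13212*I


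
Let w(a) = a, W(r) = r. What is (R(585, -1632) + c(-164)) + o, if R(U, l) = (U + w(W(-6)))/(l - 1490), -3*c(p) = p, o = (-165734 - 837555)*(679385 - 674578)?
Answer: -45170440038347/9366 ≈ -4.8228e+9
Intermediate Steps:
o = -4822810223 (o = -1003289*4807 = -4822810223)
c(p) = -p/3
R(U, l) = (-6 + U)/(-1490 + l) (R(U, l) = (U - 6)/(l - 1490) = (-6 + U)/(-1490 + l))
(R(585, -1632) + c(-164)) + o = ((-6 + 585)/(-1490 - 1632) - ⅓*(-164)) - 4822810223 = (579/(-3122) + 164/3) - 4822810223 = (-1/3122*579 + 164/3) - 4822810223 = (-579/3122 + 164/3) - 4822810223 = 510271/9366 - 4822810223 = -45170440038347/9366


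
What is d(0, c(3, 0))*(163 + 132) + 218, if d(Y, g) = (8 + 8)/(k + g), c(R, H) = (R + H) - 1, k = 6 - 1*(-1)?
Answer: 6682/9 ≈ 742.44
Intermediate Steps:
k = 7 (k = 6 + 1 = 7)
c(R, H) = -1 + H + R (c(R, H) = (H + R) - 1 = -1 + H + R)
d(Y, g) = 16/(7 + g) (d(Y, g) = (8 + 8)/(7 + g) = 16/(7 + g))
d(0, c(3, 0))*(163 + 132) + 218 = (16/(7 + (-1 + 0 + 3)))*(163 + 132) + 218 = (16/(7 + 2))*295 + 218 = (16/9)*295 + 218 = 4720/9 + 218 = 6682/9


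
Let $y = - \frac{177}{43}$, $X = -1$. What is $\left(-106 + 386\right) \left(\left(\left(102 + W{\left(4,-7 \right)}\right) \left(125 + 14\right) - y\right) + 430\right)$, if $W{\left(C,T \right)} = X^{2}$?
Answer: $\frac{177603440}{43} \approx 4.1303 \cdot 10^{6}$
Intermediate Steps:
$y = - \frac{177}{43}$ ($y = \left(-177\right) \frac{1}{43} = - \frac{177}{43} \approx -4.1163$)
$W{\left(C,T \right)} = 1$ ($W{\left(C,T \right)} = \left(-1\right)^{2} = 1$)
$\left(-106 + 386\right) \left(\left(\left(102 + W{\left(4,-7 \right)}\right) \left(125 + 14\right) - y\right) + 430\right) = \left(-106 + 386\right) \left(\left(\left(102 + 1\right) \left(125 + 14\right) - - \frac{177}{43}\right) + 430\right) = 280 \left(\left(103 \cdot 139 + \frac{177}{43}\right) + 430\right) = 280 \left(\left(14317 + \frac{177}{43}\right) + 430\right) = 280 \left(\frac{615808}{43} + 430\right) = 280 \cdot \frac{634298}{43} = \frac{177603440}{43}$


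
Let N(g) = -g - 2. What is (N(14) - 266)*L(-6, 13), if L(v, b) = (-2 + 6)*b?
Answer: -14664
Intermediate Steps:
N(g) = -2 - g
L(v, b) = 4*b
(N(14) - 266)*L(-6, 13) = ((-2 - 1*14) - 266)*(4*13) = ((-2 - 14) - 266)*52 = (-16 - 266)*52 = -282*52 = -14664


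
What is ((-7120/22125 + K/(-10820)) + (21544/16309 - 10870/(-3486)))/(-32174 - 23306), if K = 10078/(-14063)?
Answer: -125091933375411869/1685540279491577866000 ≈ -7.4215e-5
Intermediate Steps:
K = -10078/14063 (K = 10078*(-1/14063) = -10078/14063 ≈ -0.71663)
((-7120/22125 + K/(-10820)) + (21544/16309 - 10870/(-3486)))/(-32174 - 23306) = ((-7120/22125 - 10078/14063/(-10820)) + (21544/16309 - 10870/(-3486)))/(-32174 - 23306) = ((-7120*1/22125 - 10078/14063*(-1/10820)) + (21544*(1/16309) - 10870*(-1/3486)))/(-55480) = ((-1424/4425 + 5039/76080830) + (21544/16309 + 5435/1743))*(-1/55480) = (-21663360869/67331534550 + 126190607/28426587)*(-1/55480) = (125091933375411869/30381043249667950)*(-1/55480) = -125091933375411869/1685540279491577866000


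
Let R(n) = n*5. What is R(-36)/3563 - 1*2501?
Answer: -8911243/3563 ≈ -2501.1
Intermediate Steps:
R(n) = 5*n
R(-36)/3563 - 1*2501 = (5*(-36))/3563 - 1*2501 = -180*1/3563 - 2501 = -180/3563 - 2501 = -8911243/3563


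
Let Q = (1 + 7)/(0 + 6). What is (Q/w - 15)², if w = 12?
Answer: 17956/81 ≈ 221.68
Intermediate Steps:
Q = 4/3 (Q = 8/6 = 8*(⅙) = 4/3 ≈ 1.3333)
(Q/w - 15)² = ((4/3)/12 - 15)² = ((4/3)*(1/12) - 15)² = (⅑ - 15)² = (-134/9)² = 17956/81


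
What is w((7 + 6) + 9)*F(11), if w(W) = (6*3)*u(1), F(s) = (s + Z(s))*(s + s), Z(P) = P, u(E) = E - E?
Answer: 0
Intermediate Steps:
u(E) = 0
F(s) = 4*s² (F(s) = (s + s)*(s + s) = (2*s)*(2*s) = 4*s²)
w(W) = 0 (w(W) = (6*3)*0 = 18*0 = 0)
w((7 + 6) + 9)*F(11) = 0*(4*11²) = 0*(4*121) = 0*484 = 0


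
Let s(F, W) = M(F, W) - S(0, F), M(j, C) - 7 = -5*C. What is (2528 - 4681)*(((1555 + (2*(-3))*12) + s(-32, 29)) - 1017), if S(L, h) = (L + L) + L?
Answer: -706184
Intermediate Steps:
M(j, C) = 7 - 5*C
S(L, h) = 3*L (S(L, h) = 2*L + L = 3*L)
s(F, W) = 7 - 5*W (s(F, W) = (7 - 5*W) - 3*0 = (7 - 5*W) - 1*0 = (7 - 5*W) + 0 = 7 - 5*W)
(2528 - 4681)*(((1555 + (2*(-3))*12) + s(-32, 29)) - 1017) = (2528 - 4681)*(((1555 + (2*(-3))*12) + (7 - 5*29)) - 1017) = -2153*(((1555 - 6*12) + (7 - 145)) - 1017) = -2153*(((1555 - 72) - 138) - 1017) = -2153*((1483 - 138) - 1017) = -2153*(1345 - 1017) = -2153*328 = -706184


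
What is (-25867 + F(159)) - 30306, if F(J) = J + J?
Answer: -55855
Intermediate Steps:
F(J) = 2*J
(-25867 + F(159)) - 30306 = (-25867 + 2*159) - 30306 = (-25867 + 318) - 30306 = -25549 - 30306 = -55855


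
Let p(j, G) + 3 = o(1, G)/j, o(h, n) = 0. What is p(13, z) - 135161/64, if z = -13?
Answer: -135353/64 ≈ -2114.9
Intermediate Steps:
p(j, G) = -3 (p(j, G) = -3 + 0/j = -3 + 0 = -3)
p(13, z) - 135161/64 = -3 - 135161/64 = -135353/64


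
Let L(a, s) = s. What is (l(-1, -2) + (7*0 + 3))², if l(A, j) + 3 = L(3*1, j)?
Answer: 4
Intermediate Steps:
l(A, j) = -3 + j
(l(-1, -2) + (7*0 + 3))² = ((-3 - 2) + (7*0 + 3))² = (-5 + (0 + 3))² = (-5 + 3)² = (-2)² = 4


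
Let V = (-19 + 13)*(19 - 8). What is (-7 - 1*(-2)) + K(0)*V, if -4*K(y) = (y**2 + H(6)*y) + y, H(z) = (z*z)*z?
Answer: -5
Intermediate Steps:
H(z) = z**3 (H(z) = z**2*z = z**3)
V = -66 (V = -6*11 = -66)
K(y) = -217*y/4 - y**2/4 (K(y) = -((y**2 + 6**3*y) + y)/4 = -((y**2 + 216*y) + y)/4 = -(y**2 + 217*y)/4 = -217*y/4 - y**2/4)
(-7 - 1*(-2)) + K(0)*V = (-7 - 1*(-2)) - 1/4*0*(217 + 0)*(-66) = (-7 + 2) - 1/4*0*217*(-66) = -5 + 0*(-66) = -5 + 0 = -5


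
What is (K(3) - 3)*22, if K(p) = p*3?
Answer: 132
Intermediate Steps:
K(p) = 3*p
(K(3) - 3)*22 = (3*3 - 3)*22 = (9 - 3)*22 = 6*22 = 132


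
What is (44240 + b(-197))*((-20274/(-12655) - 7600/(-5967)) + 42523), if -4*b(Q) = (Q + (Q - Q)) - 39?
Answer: 142254291073565587/75512385 ≈ 1.8839e+9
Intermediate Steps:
b(Q) = 39/4 - Q/4 (b(Q) = -((Q + (Q - Q)) - 39)/4 = -((Q + 0) - 39)/4 = -(Q - 39)/4 = -(-39 + Q)/4 = 39/4 - Q/4)
(44240 + b(-197))*((-20274/(-12655) - 7600/(-5967)) + 42523) = (44240 + (39/4 - ¼*(-197)))*((-20274/(-12655) - 7600/(-5967)) + 42523) = (44240 + (39/4 + 197/4))*((-20274*(-1/12655) - 7600*(-1/5967)) + 42523) = (44240 + 59)*((20274/12655 + 7600/5967) + 42523) = 44299*(217152958/75512385 + 42523) = 44299*(3211230300313/75512385) = 142254291073565587/75512385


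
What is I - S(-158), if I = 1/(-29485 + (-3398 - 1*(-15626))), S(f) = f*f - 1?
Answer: -430786492/17257 ≈ -24963.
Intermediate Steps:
S(f) = -1 + f**2 (S(f) = f**2 - 1 = -1 + f**2)
I = -1/17257 (I = 1/(-29485 + (-3398 + 15626)) = 1/(-29485 + 12228) = 1/(-17257) = -1/17257 ≈ -5.7947e-5)
I - S(-158) = -1/17257 - (-1 + (-158)**2) = -1/17257 - (-1 + 24964) = -1/17257 - 1*24963 = -1/17257 - 24963 = -430786492/17257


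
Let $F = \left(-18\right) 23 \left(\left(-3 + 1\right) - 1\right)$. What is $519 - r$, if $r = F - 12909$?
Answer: $12186$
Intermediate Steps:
$F = 1242$ ($F = - 414 \left(-2 - 1\right) = \left(-414\right) \left(-3\right) = 1242$)
$r = -11667$ ($r = 1242 - 12909 = -11667$)
$519 - r = 519 - -11667 = 519 + 11667 = 12186$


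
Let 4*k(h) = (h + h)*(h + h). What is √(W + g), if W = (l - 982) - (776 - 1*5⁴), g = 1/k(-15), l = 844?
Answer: 16*I*√254/15 ≈ 17.0*I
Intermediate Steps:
k(h) = h² (k(h) = ((h + h)*(h + h))/4 = ((2*h)*(2*h))/4 = (4*h²)/4 = h²)
g = 1/225 (g = 1/((-15)²) = 1/225 ≈ 0.0044444)
W = -289 (W = (844 - 982) - (776 - 1*5⁴) = -138 - (776 - 1*625) = -138 - (776 - 625) = -138 - 1*151 = -138 - 151 = -289)
√(W + g) = √(-289 + 1/225) = √(-65024/225) = 16*I*√254/15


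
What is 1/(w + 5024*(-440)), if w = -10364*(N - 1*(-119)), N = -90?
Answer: -1/2511116 ≈ -3.9823e-7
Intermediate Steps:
w = -300556 (w = -10364*(-90 - 1*(-119)) = -10364*(-90 + 119) = -10364*29 = -300556)
1/(w + 5024*(-440)) = 1/(-300556 + 5024*(-440)) = 1/(-300556 - 2210560) = 1/(-2511116) = -1/2511116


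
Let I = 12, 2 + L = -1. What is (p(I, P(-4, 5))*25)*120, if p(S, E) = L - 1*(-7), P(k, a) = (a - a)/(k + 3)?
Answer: 12000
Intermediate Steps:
L = -3 (L = -2 - 1 = -3)
P(k, a) = 0 (P(k, a) = 0/(3 + k) = 0)
p(S, E) = 4 (p(S, E) = -3 - 1*(-7) = -3 + 7 = 4)
(p(I, P(-4, 5))*25)*120 = (4*25)*120 = 100*120 = 12000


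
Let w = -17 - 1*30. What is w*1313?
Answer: -61711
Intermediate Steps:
w = -47 (w = -17 - 30 = -47)
w*1313 = -47*1313 = -61711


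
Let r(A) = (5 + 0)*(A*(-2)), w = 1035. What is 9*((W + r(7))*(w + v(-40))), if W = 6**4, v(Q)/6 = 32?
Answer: 13538718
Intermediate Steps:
v(Q) = 192 (v(Q) = 6*32 = 192)
r(A) = -10*A (r(A) = 5*(-2*A) = -10*A)
W = 1296
9*((W + r(7))*(w + v(-40))) = 9*((1296 - 10*7)*(1035 + 192)) = 9*((1296 - 70)*1227) = 9*(1226*1227) = 9*1504302 = 13538718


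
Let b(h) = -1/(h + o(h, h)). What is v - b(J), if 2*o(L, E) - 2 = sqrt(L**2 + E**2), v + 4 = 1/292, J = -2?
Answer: -875/292 + sqrt(2) ≈ -1.5824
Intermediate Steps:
v = -1167/292 (v = -4 + 1/292 = -1167/292 ≈ -3.9966)
o(L, E) = 1 + sqrt(E**2 + L**2)/2 (o(L, E) = 1 + sqrt(L**2 + E**2)/2 = 1 + sqrt(E**2 + L**2)/2)
b(h) = -1/(1 + h + sqrt(2)*sqrt(h**2)/2) (b(h) = -1/(h + (1 + sqrt(h**2 + h**2)/2)) = -1/(h + (1 + sqrt(2*h**2)/2)) = -1/(h + (1 + (sqrt(2)*sqrt(h**2))/2)) = -1/(h + (1 + sqrt(2)*sqrt(h**2)/2)) = -1/(1 + h + sqrt(2)*sqrt(h**2)/2))
v - b(J) = -1167/292 - (-2)/(2 + 2*(-2) + sqrt(2)*sqrt((-2)**2)) = -1167/292 - (-2)/(2 - 4 + sqrt(2)*sqrt(4)) = -1167/292 - (-2)/(2 - 4 + sqrt(2)*2) = -1167/292 - (-2)/(2 - 4 + 2*sqrt(2)) = -1167/292 - (-2)/(-2 + 2*sqrt(2)) = -1167/292 + 2/(-2 + 2*sqrt(2))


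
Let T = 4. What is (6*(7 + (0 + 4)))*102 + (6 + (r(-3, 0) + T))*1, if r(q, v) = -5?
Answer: 6737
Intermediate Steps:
(6*(7 + (0 + 4)))*102 + (6 + (r(-3, 0) + T))*1 = (6*(7 + (0 + 4)))*102 + (6 + (-5 + 4))*1 = (6*(7 + 4))*102 + (6 - 1)*1 = (6*11)*102 + 5*1 = 66*102 + 5 = 6732 + 5 = 6737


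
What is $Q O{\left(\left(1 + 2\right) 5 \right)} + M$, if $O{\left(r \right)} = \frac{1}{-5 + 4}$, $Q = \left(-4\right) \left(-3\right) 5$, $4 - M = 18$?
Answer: $-74$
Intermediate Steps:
$M = -14$ ($M = 4 - 18 = -14$)
$Q = 60$ ($Q = 12 \cdot 5 = 60$)
$O{\left(r \right)} = -1$ ($O{\left(r \right)} = \frac{1}{-1} = -1$)
$Q O{\left(\left(1 + 2\right) 5 \right)} + M = 60 \left(-1\right) - 14 = -60 - 14 = -74$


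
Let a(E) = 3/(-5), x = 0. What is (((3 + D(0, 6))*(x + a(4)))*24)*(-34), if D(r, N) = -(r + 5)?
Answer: -4896/5 ≈ -979.20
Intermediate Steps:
D(r, N) = -5 - r (D(r, N) = -(5 + r) = -5 - r)
a(E) = -⅗ (a(E) = 3*(-⅕) = -⅗)
(((3 + D(0, 6))*(x + a(4)))*24)*(-34) = (((3 + (-5 - 1*0))*(0 - ⅗))*24)*(-34) = (((3 + (-5 + 0))*(-⅗))*24)*(-34) = (((3 - 5)*(-⅗))*24)*(-34) = (-2*(-⅗)*24)*(-34) = ((6/5)*24)*(-34) = (144/5)*(-34) = -4896/5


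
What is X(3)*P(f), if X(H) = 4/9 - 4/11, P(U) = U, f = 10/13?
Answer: 80/1287 ≈ 0.062160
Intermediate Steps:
f = 10/13 (f = 10*(1/13) = 10/13 ≈ 0.76923)
X(H) = 8/99 (X(H) = 4*(1/9) - 4*1/11 = 4/9 - 4/11 = 8/99)
X(3)*P(f) = (8/99)*(10/13) = 80/1287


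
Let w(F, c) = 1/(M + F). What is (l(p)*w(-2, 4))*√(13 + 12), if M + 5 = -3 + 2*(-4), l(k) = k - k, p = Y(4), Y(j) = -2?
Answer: 0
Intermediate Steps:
p = -2
l(k) = 0
M = -16 (M = -5 + (-3 + 2*(-4)) = -5 + (-3 - 8) = -5 - 11 = -16)
w(F, c) = 1/(-16 + F)
(l(p)*w(-2, 4))*√(13 + 12) = (0/(-16 - 2))*√(13 + 12) = (0/(-18))*√25 = (0*(-1/18))*5 = 0*5 = 0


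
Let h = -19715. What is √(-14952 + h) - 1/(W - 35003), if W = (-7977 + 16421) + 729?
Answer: 1/25830 + I*√34667 ≈ 3.8715e-5 + 186.19*I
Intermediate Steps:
W = 9173 (W = 8444 + 729 = 9173)
√(-14952 + h) - 1/(W - 35003) = √(-14952 - 19715) - 1/(9173 - 35003) = √(-34667) - 1/(-25830) = I*√34667 - 1*(-1/25830) = I*√34667 + 1/25830 = 1/25830 + I*√34667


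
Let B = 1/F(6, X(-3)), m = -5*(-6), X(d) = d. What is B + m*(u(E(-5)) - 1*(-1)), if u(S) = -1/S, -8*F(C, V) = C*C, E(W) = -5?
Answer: 322/9 ≈ 35.778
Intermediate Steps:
F(C, V) = -C**2/8 (F(C, V) = -C*C/8 = -C**2/8)
m = 30
B = -2/9 (B = 1/(-1/8*6**2) = 1/(-1/8*36) = 1/(-9/2) = -2/9 ≈ -0.22222)
B + m*(u(E(-5)) - 1*(-1)) = -2/9 + 30*(-1/(-5) - 1*(-1)) = -2/9 + 30*(-1*(-1/5) + 1) = -2/9 + 30*(1/5 + 1) = -2/9 + 30*(6/5) = -2/9 + 36 = 322/9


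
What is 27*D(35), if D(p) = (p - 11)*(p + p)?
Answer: 45360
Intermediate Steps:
D(p) = 2*p*(-11 + p) (D(p) = (-11 + p)*(2*p) = 2*p*(-11 + p))
27*D(35) = 27*(2*35*(-11 + 35)) = 27*(2*35*24) = 27*1680 = 45360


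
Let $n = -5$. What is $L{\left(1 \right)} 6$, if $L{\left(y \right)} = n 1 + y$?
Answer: $-24$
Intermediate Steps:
$L{\left(y \right)} = -5 + y$ ($L{\left(y \right)} = \left(-5\right) 1 + y = -5 + y$)
$L{\left(1 \right)} 6 = \left(-5 + 1\right) 6 = \left(-4\right) 6 = -24$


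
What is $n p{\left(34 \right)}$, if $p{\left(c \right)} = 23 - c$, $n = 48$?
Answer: $-528$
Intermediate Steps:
$n p{\left(34 \right)} = 48 \left(23 - 34\right) = 48 \left(-11\right) = -528$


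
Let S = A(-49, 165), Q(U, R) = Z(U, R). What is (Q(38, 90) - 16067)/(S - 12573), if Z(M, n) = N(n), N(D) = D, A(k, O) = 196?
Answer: 15977/12377 ≈ 1.2909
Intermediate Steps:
Z(M, n) = n
Q(U, R) = R
S = 196
(Q(38, 90) - 16067)/(S - 12573) = (90 - 16067)/(196 - 12573) = -15977/(-12377) = -15977*(-1/12377) = 15977/12377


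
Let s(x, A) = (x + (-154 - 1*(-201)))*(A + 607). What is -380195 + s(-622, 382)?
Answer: -948870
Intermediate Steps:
s(x, A) = (47 + x)*(607 + A) (s(x, A) = (x + (-154 + 201))*(607 + A) = (x + 47)*(607 + A) = (47 + x)*(607 + A))
-380195 + s(-622, 382) = -380195 + (28529 + 47*382 + 607*(-622) + 382*(-622)) = -380195 + (28529 + 17954 - 377554 - 237604) = -380195 - 568675 = -948870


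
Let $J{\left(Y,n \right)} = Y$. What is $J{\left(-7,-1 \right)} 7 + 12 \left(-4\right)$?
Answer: $-97$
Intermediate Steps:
$J{\left(-7,-1 \right)} 7 + 12 \left(-4\right) = \left(-7\right) 7 + 12 \left(-4\right) = -49 - 48 = -97$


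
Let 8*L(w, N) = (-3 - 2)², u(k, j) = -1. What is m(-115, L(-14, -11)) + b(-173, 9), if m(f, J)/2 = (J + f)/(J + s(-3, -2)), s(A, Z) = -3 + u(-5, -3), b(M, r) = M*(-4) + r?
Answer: 6697/7 ≈ 956.71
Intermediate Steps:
b(M, r) = r - 4*M (b(M, r) = -4*M + r = r - 4*M)
L(w, N) = 25/8 (L(w, N) = (-3 - 2)²/8 = (⅛)*(-5)² = (⅛)*25 = 25/8)
s(A, Z) = -4 (s(A, Z) = -3 - 1 = -4)
m(f, J) = 2*(J + f)/(-4 + J) (m(f, J) = 2*((J + f)/(J - 4)) = 2*((J + f)/(-4 + J)) = 2*(J + f)/(-4 + J))
m(-115, L(-14, -11)) + b(-173, 9) = 2*(25/8 - 115)/(-4 + 25/8) + (9 - 4*(-173)) = 2*(-895/8)/(-7/8) + (9 + 692) = 2*(-8/7)*(-895/8) + 701 = 1790/7 + 701 = 6697/7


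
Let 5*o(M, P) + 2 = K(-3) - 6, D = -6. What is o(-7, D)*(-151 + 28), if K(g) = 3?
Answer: 123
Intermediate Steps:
o(M, P) = -1 (o(M, P) = -2/5 + (3 - 6)/5 = -2/5 + (1/5)*(-3) = -2/5 - 3/5 = -1)
o(-7, D)*(-151 + 28) = -(-151 + 28) = -1*(-123) = 123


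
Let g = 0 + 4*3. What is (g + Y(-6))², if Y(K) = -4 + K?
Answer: 4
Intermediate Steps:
g = 12 (g = 0 + 12 = 12)
(g + Y(-6))² = (12 + (-4 - 6))² = (12 - 10)² = 2² = 4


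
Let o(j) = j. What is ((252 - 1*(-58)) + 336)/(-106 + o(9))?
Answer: -646/97 ≈ -6.6598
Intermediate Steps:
((252 - 1*(-58)) + 336)/(-106 + o(9)) = ((252 - 1*(-58)) + 336)/(-106 + 9) = ((252 + 58) + 336)/(-97) = (310 + 336)*(-1/97) = 646*(-1/97) = -646/97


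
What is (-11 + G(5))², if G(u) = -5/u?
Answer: 144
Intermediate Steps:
(-11 + G(5))² = (-11 - 5/5)² = (-11 - 5*⅕)² = (-11 - 1)² = (-12)² = 144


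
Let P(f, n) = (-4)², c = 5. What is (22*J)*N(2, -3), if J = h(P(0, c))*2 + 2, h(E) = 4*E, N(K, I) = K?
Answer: 5720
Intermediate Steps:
P(f, n) = 16
J = 130 (J = (4*16)*2 + 2 = 64*2 + 2 = 128 + 2 = 130)
(22*J)*N(2, -3) = (22*130)*2 = 2860*2 = 5720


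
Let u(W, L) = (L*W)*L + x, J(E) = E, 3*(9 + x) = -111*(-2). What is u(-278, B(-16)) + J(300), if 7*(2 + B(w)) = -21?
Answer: -6585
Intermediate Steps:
B(w) = -5 (B(w) = -2 + (⅐)*(-21) = -2 - 3 = -5)
x = 65 (x = -9 + (-111*(-2))/3 = -9 + (⅓)*222 = -9 + 74 = 65)
u(W, L) = 65 + W*L² (u(W, L) = (L*W)*L + 65 = W*L² + 65 = 65 + W*L²)
u(-278, B(-16)) + J(300) = (65 - 278*(-5)²) + 300 = (65 - 278*25) + 300 = (65 - 6950) + 300 = -6885 + 300 = -6585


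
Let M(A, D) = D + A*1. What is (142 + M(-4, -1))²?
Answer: 18769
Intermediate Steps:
M(A, D) = A + D (M(A, D) = D + A = A + D)
(142 + M(-4, -1))² = (142 + (-4 - 1))² = (142 - 5)² = 137² = 18769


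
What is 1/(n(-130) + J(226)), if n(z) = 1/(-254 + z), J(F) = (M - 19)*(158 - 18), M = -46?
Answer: -384/3494401 ≈ -0.00010989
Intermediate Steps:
J(F) = -9100 (J(F) = (-46 - 19)*(158 - 18) = -65*140 = -9100)
1/(n(-130) + J(226)) = 1/(1/(-254 - 130) - 9100) = 1/(1/(-384) - 9100) = 1/(-1/384 - 9100) = 1/(-3494401/384) = -384/3494401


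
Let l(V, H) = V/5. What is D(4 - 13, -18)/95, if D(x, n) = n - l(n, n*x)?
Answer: -72/475 ≈ -0.15158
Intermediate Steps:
l(V, H) = V/5 (l(V, H) = V*(⅕) = V/5)
D(x, n) = 4*n/5 (D(x, n) = n - n/5 = 4*n/5)
D(4 - 13, -18)/95 = ((⅘)*(-18))/95 = -72/5*1/95 = -72/475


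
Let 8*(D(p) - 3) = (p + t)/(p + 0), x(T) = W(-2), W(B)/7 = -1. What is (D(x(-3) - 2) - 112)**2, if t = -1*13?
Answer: 15311569/1296 ≈ 11814.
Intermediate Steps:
W(B) = -7 (W(B) = 7*(-1) = -7)
x(T) = -7
t = -13
D(p) = 3 + (-13 + p)/(8*p) (D(p) = 3 + ((p - 13)/(p + 0))/8 = 3 + ((-13 + p)/p)/8 = 3 + (-13 + p)/(8*p))
(D(x(-3) - 2) - 112)**2 = ((-13 + 25*(-7 - 2))/(8*(-7 - 2)) - 112)**2 = ((1/8)*(-13 + 25*(-9))/(-9) - 112)**2 = ((1/8)*(-1/9)*(-13 - 225) - 112)**2 = ((1/8)*(-1/9)*(-238) - 112)**2 = (119/36 - 112)**2 = (-3913/36)**2 = 15311569/1296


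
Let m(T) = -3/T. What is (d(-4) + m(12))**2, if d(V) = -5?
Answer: 441/16 ≈ 27.563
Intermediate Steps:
(d(-4) + m(12))**2 = (-5 - 3/12)**2 = (-5 - 3*1/12)**2 = (-5 - 1/4)**2 = (-21/4)**2 = 441/16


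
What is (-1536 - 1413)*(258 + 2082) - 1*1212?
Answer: -6901872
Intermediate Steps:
(-1536 - 1413)*(258 + 2082) - 1*1212 = -2949*2340 - 1212 = -6900660 - 1212 = -6901872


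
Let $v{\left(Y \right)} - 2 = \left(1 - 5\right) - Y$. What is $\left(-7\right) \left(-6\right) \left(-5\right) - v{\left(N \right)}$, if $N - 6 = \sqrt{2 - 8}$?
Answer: $-202 + i \sqrt{6} \approx -202.0 + 2.4495 i$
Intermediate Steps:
$N = 6 + i \sqrt{6}$ ($N = 6 + \sqrt{2 - 8} = 6 + \sqrt{-6} = 6 + i \sqrt{6} \approx 6.0 + 2.4495 i$)
$v{\left(Y \right)} = -2 - Y$ ($v{\left(Y \right)} = 2 - \left(4 + Y\right) = -2 - Y$)
$\left(-7\right) \left(-6\right) \left(-5\right) - v{\left(N \right)} = \left(-7\right) \left(-6\right) \left(-5\right) - \left(-2 - \left(6 + i \sqrt{6}\right)\right) = 42 \left(-5\right) - \left(-2 - \left(6 + i \sqrt{6}\right)\right) = -210 - \left(-8 - i \sqrt{6}\right) = -210 + \left(8 + i \sqrt{6}\right) = -202 + i \sqrt{6}$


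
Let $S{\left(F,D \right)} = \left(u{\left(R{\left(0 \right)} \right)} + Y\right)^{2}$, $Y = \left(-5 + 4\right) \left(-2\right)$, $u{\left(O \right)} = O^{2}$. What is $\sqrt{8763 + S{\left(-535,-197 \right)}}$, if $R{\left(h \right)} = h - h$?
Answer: $\sqrt{8767} \approx 93.632$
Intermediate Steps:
$R{\left(h \right)} = 0$
$Y = 2$ ($Y = \left(-1\right) \left(-2\right) = 2$)
$S{\left(F,D \right)} = 4$ ($S{\left(F,D \right)} = \left(0^{2} + 2\right)^{2} = \left(0 + 2\right)^{2} = 2^{2} = 4$)
$\sqrt{8763 + S{\left(-535,-197 \right)}} = \sqrt{8763 + 4} = \sqrt{8767}$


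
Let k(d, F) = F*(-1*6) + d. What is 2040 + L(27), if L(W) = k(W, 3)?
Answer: 2049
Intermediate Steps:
k(d, F) = d - 6*F (k(d, F) = F*(-6) + d = -6*F + d = d - 6*F)
L(W) = -18 + W (L(W) = W - 6*3 = W - 18 = -18 + W)
2040 + L(27) = 2040 + (-18 + 27) = 2040 + 9 = 2049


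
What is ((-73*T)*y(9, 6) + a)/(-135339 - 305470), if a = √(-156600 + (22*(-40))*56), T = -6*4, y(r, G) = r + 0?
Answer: -15768/440809 - 2*I*√51470/440809 ≈ -0.035771 - 0.0010293*I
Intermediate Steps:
y(r, G) = r
T = -24
a = 2*I*√51470 (a = √(-156600 - 880*56) = √(-156600 - 49280) = √(-205880) = 2*I*√51470 ≈ 453.74*I)
((-73*T)*y(9, 6) + a)/(-135339 - 305470) = (-73*(-24)*9 + 2*I*√51470)/(-135339 - 305470) = (1752*9 + 2*I*√51470)/(-440809) = (15768 + 2*I*√51470)*(-1/440809) = -15768/440809 - 2*I*√51470/440809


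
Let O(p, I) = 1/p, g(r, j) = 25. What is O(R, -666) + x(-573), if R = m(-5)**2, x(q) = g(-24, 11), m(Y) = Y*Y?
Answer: 15626/625 ≈ 25.002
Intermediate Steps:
m(Y) = Y**2
x(q) = 25
R = 625 (R = ((-5)**2)**2 = 25**2 = 625)
O(R, -666) + x(-573) = 1/625 + 25 = 15626/625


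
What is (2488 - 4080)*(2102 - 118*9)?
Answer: -1655680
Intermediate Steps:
(2488 - 4080)*(2102 - 118*9) = -1592*(2102 - 1062) = -1592*1040 = -1655680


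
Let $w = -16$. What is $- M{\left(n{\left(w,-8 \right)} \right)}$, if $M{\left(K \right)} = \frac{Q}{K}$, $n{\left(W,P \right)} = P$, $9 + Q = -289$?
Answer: $- \frac{149}{4} \approx -37.25$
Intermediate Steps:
$Q = -298$ ($Q = -9 - 289 = -298$)
$M{\left(K \right)} = - \frac{298}{K}$
$- M{\left(n{\left(w,-8 \right)} \right)} = - \frac{-298}{-8} = - \frac{\left(-298\right) \left(-1\right)}{8} = \left(-1\right) \frac{149}{4} = - \frac{149}{4}$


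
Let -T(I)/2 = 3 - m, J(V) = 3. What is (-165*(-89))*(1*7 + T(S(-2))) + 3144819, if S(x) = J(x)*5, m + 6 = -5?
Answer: 2836434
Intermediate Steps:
m = -11 (m = -6 - 5 = -11)
S(x) = 15 (S(x) = 3*5 = 15)
T(I) = -28 (T(I) = -2*(3 - 1*(-11)) = -2*(3 + 11) = -2*14 = -28)
(-165*(-89))*(1*7 + T(S(-2))) + 3144819 = (-165*(-89))*(1*7 - 28) + 3144819 = 14685*(7 - 28) + 3144819 = 14685*(-21) + 3144819 = -308385 + 3144819 = 2836434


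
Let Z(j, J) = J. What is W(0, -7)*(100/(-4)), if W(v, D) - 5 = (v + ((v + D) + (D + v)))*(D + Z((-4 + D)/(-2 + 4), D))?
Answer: -5025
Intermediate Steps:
W(v, D) = 5 + 2*D*(2*D + 3*v) (W(v, D) = 5 + (v + ((v + D) + (D + v)))*(D + D) = 5 + (v + ((D + v) + (D + v)))*(2*D) = 5 + (v + (2*D + 2*v))*(2*D) = 5 + (2*D + 3*v)*(2*D) = 5 + 2*D*(2*D + 3*v))
W(0, -7)*(100/(-4)) = (5 + 4*(-7)² + 6*(-7)*0)*(100/(-4)) = (5 + 4*49 + 0)*(100*(-¼)) = (5 + 196 + 0)*(-25) = 201*(-25) = -5025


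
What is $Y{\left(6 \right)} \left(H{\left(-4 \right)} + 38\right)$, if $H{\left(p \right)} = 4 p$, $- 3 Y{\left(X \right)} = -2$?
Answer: $\frac{44}{3} \approx 14.667$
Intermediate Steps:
$Y{\left(X \right)} = \frac{2}{3}$ ($Y{\left(X \right)} = \left(- \frac{1}{3}\right) \left(-2\right) = \frac{2}{3}$)
$Y{\left(6 \right)} \left(H{\left(-4 \right)} + 38\right) = \frac{2 \left(4 \left(-4\right) + 38\right)}{3} = \frac{2 \left(-16 + 38\right)}{3} = \frac{2}{3} \cdot 22 = \frac{44}{3}$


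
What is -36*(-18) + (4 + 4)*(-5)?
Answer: 608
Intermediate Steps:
-36*(-18) + (4 + 4)*(-5) = 648 + 8*(-5) = 648 - 40 = 608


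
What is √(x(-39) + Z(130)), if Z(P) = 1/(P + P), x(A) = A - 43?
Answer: I*√1385735/130 ≈ 9.0552*I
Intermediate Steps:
x(A) = -43 + A
Z(P) = 1/(2*P)
√(x(-39) + Z(130)) = √((-43 - 39) + (½)/130) = √(-82 + (½)*(1/130)) = √(-82 + 1/260) = √(-21319/260) = I*√1385735/130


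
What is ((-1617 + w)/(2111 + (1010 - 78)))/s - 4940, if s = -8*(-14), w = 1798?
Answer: -1683630859/340816 ≈ -4940.0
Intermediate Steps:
s = 112
((-1617 + w)/(2111 + (1010 - 78)))/s - 4940 = ((-1617 + 1798)/(2111 + (1010 - 78)))/112 - 4940 = (181/(2111 + 932))*(1/112) - 4940 = (181/3043)*(1/112) - 4940 = 181/340816 - 4940 = -1683630859/340816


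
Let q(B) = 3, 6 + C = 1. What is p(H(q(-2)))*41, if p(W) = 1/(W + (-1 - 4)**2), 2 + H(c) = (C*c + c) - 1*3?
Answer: 41/8 ≈ 5.1250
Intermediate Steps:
C = -5 (C = -6 + 1 = -5)
H(c) = -5 - 4*c (H(c) = -2 + ((-5*c + c) - 1*3) = -2 + (-4*c - 3) = -2 + (-3 - 4*c) = -5 - 4*c)
p(W) = 1/(25 + W) (p(W) = 1/(W + (-5)**2) = 1/(W + 25) = 1/(25 + W))
p(H(q(-2)))*41 = 41/(25 + (-5 - 4*3)) = 41/(25 + (-5 - 12)) = 41/(25 - 17) = 41/8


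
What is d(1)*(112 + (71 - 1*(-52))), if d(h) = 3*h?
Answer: 705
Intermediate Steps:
d(1)*(112 + (71 - 1*(-52))) = (3*1)*(112 + (71 - 1*(-52))) = 3*(112 + (71 + 52)) = 3*(112 + 123) = 3*235 = 705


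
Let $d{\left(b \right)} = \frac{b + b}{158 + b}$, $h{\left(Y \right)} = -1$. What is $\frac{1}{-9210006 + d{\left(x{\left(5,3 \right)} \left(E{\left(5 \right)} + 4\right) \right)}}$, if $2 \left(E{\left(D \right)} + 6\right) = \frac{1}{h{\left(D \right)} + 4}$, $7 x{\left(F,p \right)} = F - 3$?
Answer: $- \frac{3307}{30457489864} \approx -1.0858 \cdot 10^{-7}$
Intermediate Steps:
$x{\left(F,p \right)} = - \frac{3}{7} + \frac{F}{7}$ ($x{\left(F,p \right)} = \frac{F - 3}{7} = \frac{-3 + F}{7} = - \frac{3}{7} + \frac{F}{7}$)
$E{\left(D \right)} = - \frac{35}{6}$ ($E{\left(D \right)} = -6 + \frac{1}{2 \left(-1 + 4\right)} = -6 + \frac{1}{2 \cdot 3} = -6 + \frac{1}{2} \cdot \frac{1}{3} = -6 + \frac{1}{6} = - \frac{35}{6}$)
$d{\left(b \right)} = \frac{2 b}{158 + b}$
$\frac{1}{-9210006 + d{\left(x{\left(5,3 \right)} \left(E{\left(5 \right)} + 4\right) \right)}} = \frac{1}{-9210006 + \frac{2 \left(- \frac{3}{7} + \frac{1}{7} \cdot 5\right) \left(- \frac{35}{6} + 4\right)}{158 + \left(- \frac{3}{7} + \frac{1}{7} \cdot 5\right) \left(- \frac{35}{6} + 4\right)}} = \frac{1}{-9210006 + \frac{2 \left(- \frac{3}{7} + \frac{5}{7}\right) \left(- \frac{11}{6}\right)}{158 + \left(- \frac{3}{7} + \frac{5}{7}\right) \left(- \frac{11}{6}\right)}} = \frac{1}{-9210006 + \frac{2 \cdot \frac{2}{7} \left(- \frac{11}{6}\right)}{158 + \frac{2}{7} \left(- \frac{11}{6}\right)}} = \frac{1}{-9210006 + 2 \left(- \frac{11}{21}\right) \frac{1}{158 - \frac{11}{21}}} = \frac{1}{-9210006 + 2 \left(- \frac{11}{21}\right) \frac{1}{\frac{3307}{21}}} = \frac{1}{-9210006 + 2 \left(- \frac{11}{21}\right) \frac{21}{3307}} = \frac{1}{-9210006 - \frac{22}{3307}} = \frac{1}{- \frac{30457489864}{3307}} = - \frac{3307}{30457489864}$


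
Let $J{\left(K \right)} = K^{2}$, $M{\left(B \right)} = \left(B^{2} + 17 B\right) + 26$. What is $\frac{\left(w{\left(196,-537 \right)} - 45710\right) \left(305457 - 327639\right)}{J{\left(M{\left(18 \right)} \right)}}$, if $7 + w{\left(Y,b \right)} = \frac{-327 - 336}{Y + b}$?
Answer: $\frac{86447878947}{36686144} \approx 2356.4$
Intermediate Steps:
$M{\left(B \right)} = 26 + B^{2} + 17 B$
$w{\left(Y,b \right)} = -7 - \frac{663}{Y + b}$ ($w{\left(Y,b \right)} = -7 + \frac{-327 - 336}{Y + b} = -7 - \frac{663}{Y + b}$)
$\frac{\left(w{\left(196,-537 \right)} - 45710\right) \left(305457 - 327639\right)}{J{\left(M{\left(18 \right)} \right)}} = \frac{\left(\frac{-663 - 1372 - -3759}{196 - 537} - 45710\right) \left(305457 - 327639\right)}{\left(26 + 18^{2} + 17 \cdot 18\right)^{2}} = \frac{\left(\frac{-663 - 1372 + 3759}{-341} - 45710\right) \left(-22182\right)}{\left(26 + 324 + 306\right)^{2}} = \frac{\left(\left(- \frac{1}{341}\right) 1724 - 45710\right) \left(-22182\right)}{656^{2}} = \frac{\left(- \frac{1724}{341} - 45710\right) \left(-22182\right)}{430336} = \left(- \frac{15588834}{341}\right) \left(-22182\right) \frac{1}{430336} = \frac{345791515788}{341} \cdot \frac{1}{430336} = \frac{86447878947}{36686144}$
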